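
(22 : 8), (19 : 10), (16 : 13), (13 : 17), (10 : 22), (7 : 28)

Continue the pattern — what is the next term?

First value goes 22, 19, 16, 13, 10, 7 → 4 (−3 each step).
Second value: 8, 10, 13, 17, 22, 28 → 35 (differences are 2, 3, 4, … (increasing by 1 each time)).
So the next term is (4 : 35).

(4 : 35)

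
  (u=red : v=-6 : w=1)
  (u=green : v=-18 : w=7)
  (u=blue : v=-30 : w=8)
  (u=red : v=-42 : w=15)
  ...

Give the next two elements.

(u=green : v=-54 : w=23), (u=blue : v=-66 : w=38)

U goes red, green, blue, red → green → blue (repeats red → green → blue).
V: −12 each step; -6, -18, -30, -42 → -54 → -66.
For the w, each term is the sum of the two before it: 1, 7, 8, 15 → 23 → 38.
So the next two elements are (u=green : v=-54 : w=23) and (u=blue : v=-66 : w=38).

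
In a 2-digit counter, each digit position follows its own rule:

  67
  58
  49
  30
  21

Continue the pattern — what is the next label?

12

First digit — −1 each step, mod 10: 6, 5, 4, 3, 2 → 1.
Second digit — +1 each step, mod 10: 7, 8, 9, 0, 1 → 2.
Putting it together: 12.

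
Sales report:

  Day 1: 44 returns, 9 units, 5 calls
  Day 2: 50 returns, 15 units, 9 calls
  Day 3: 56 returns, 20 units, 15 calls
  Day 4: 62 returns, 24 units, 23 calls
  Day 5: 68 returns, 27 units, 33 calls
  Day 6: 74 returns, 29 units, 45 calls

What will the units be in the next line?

Units: differences are 6, 5, 4, … (decreasing by 1 each time); 9, 15, 20, 24, 27, 29 → 30.

30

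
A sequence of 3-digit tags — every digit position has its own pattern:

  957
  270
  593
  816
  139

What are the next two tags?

First digit: +3 each step, mod 10, so 9, 2, 5, 8, 1 → 4 → 7.
For the second digit, +2 each step, mod 10: 5, 7, 9, 1, 3 → 5 → 7.
Third digit: +3 each step, mod 10, so 7, 0, 3, 6, 9 → 2 → 5.
Putting the parts together: 452 and then 775.

452, 775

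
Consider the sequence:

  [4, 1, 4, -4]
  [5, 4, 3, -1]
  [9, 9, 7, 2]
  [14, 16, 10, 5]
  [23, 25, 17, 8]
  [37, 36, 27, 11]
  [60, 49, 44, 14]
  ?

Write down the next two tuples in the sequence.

[97, 64, 71, 17], [157, 81, 115, 20]

First slot — each term is the sum of the two before it: 4, 5, 9, 14, 23, 37, 60 → 97 → 157.
For the second slot, perfect squares: 1², 2², 3², …: 1, 4, 9, 16, 25, 36, 49 → 64 → 81.
Third slot: each term is the sum of the two before it; 4, 3, 7, 10, 17, 27, 44 → 71 → 115.
Fourth slot: -4, -1, 2, 5, 8, 11, 14 → 17 → 20 (+3 each step).
Putting the parts together: [97, 64, 71, 17] and then [157, 81, 115, 20].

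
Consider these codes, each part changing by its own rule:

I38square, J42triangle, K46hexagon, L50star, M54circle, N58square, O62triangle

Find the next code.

P66hexagon

Letter — letters move forward 1 place in the alphabet: I, J, K, L, M, N, O → P.
Second component goes 38, 42, 46, 50, 54, 58, 62 → 66 (+4 each step).
For the shape, repeats square → triangle → hexagon → star → circle: square, triangle, hexagon, star, circle, square, triangle → hexagon.
So the next code is P66hexagon.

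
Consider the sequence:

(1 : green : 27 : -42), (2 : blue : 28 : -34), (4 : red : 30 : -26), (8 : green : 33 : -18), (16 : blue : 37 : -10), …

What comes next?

First part goes 1, 2, 4, 8, 16 → 32 (×2 each step).
Colour: repeats green → blue → red; green, blue, red, green, blue → red.
For the third part, differences are 1, 2, 3, … (increasing by 1 each time): 27, 28, 30, 33, 37 → 42.
Fourth part: -42, -34, -26, -18, -10 → -2 (+8 each step).
So the next 4-tuple is (32 : red : 42 : -2).

(32 : red : 42 : -2)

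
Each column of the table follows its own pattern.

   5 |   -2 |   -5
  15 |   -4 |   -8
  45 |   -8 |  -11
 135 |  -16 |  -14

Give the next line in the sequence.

For the first component, ×3 each step: 5, 15, 45, 135 → 405.
Second component — ×2 each step: -2, -4, -8, -16 → -32.
Third component goes -5, -8, -11, -14 → -17 (−3 each step).
Combining the parts gives 405  -32  -17.

405  -32  -17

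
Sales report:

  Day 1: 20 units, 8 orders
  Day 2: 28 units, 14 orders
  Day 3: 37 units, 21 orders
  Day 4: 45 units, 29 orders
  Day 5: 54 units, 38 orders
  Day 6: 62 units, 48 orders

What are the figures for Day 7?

Units — alternating steps +8, +9, +8, +9, …: 20, 28, 37, 45, 54, 62 → 71.
Orders goes 8, 14, 21, 29, 38, 48 → 59 (differences are 6, 7, 8, … (increasing by 1 each time)).
So the next row is 71 units, 59 orders.

71 units, 59 orders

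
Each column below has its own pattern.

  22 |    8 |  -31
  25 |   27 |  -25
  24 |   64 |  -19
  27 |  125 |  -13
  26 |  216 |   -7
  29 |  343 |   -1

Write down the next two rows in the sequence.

First component goes 22, 25, 24, 27, 26, 29 → 28 → 31 (alternating steps +3, −1, +3, −1, …).
Second component: 8, 27, 64, 125, 216, 343 → 512 → 729 (perfect cubes: 2³, 3³, 4³, …).
Third component: +6 each step; -31, -25, -19, -13, -7, -1 → 5 → 11.
Putting the parts together: 28  512  5 and then 31  729  11.

28  512  5; 31  729  11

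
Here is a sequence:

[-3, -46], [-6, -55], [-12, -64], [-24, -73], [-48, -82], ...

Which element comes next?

[-96, -91]

First part goes -3, -6, -12, -24, -48 → -96 (×2 each step).
Second part: −9 each step, so -46, -55, -64, -73, -82 → -91.
So the next element is [-96, -91].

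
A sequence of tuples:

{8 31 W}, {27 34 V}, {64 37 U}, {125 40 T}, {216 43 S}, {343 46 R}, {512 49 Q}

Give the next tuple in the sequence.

{729 52 P}

First part: 8, 27, 64, 125, 216, 343, 512 → 729 (perfect cubes: 2³, 3³, 4³, …).
Second part: +3 each step; 31, 34, 37, 40, 43, 46, 49 → 52.
Letter goes W, V, U, T, S, R, Q → P (letters move back 1 place in the alphabet).
Putting it together: {729 52 P}.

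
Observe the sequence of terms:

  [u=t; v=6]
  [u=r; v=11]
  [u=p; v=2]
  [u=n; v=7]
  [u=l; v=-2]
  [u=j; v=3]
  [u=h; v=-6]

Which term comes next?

[u=f; v=-1]

For the u, letters move back 2 places in the alphabet: t, r, p, n, l, j, h → f.
For the v, alternating steps +5, −9, +5, −9, …: 6, 11, 2, 7, -2, 3, -6 → -1.
Putting it together: [u=f; v=-1].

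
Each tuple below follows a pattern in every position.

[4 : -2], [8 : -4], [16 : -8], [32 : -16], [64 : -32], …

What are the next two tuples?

[128 : -64], [256 : -128]

First slot — ×2 each step: 4, 8, 16, 32, 64 → 128 → 256.
Second slot: ×2 each step; -2, -4, -8, -16, -32 → -64 → -128.
Putting the parts together: [128 : -64] and then [256 : -128].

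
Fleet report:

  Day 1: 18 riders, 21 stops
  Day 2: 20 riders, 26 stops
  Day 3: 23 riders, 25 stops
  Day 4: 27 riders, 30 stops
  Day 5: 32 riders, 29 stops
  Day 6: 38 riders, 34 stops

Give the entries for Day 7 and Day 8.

Riders goes 18, 20, 23, 27, 32, 38 → 45 → 53 (differences are 2, 3, 4, … (increasing by 1 each time)).
Stops — alternating steps +5, −1, +5, −1, …: 21, 26, 25, 30, 29, 34 → 33 → 38.
Putting the parts together: 45 riders, 33 stops and then 53 riders, 38 stops.

45 riders, 33 stops; 53 riders, 38 stops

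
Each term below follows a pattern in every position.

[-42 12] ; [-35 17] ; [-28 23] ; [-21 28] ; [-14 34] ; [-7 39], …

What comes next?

[0 45]

For the first part, +7 each step: -42, -35, -28, -21, -14, -7 → 0.
Second part goes 12, 17, 23, 28, 34, 39 → 45 (alternating steps +5, +6, +5, +6, …).
Putting it together: [0 45].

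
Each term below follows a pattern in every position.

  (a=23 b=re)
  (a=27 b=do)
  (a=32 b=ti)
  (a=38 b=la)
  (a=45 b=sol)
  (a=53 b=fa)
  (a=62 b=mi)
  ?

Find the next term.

(a=72 b=re)

A — differences are 4, 5, 6, … (increasing by 1 each time): 23, 27, 32, 38, 45, 53, 62 → 72.
B — runs backward through the solfège scale do→ti: re, do, ti, la, sol, fa, mi → re.
Putting it together: (a=72 b=re).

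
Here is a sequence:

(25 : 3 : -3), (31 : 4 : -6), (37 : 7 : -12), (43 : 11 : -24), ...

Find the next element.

(49 : 18 : -48)

First value: +6 each step; 25, 31, 37, 43 → 49.
Second value — each term is the sum of the two before it: 3, 4, 7, 11 → 18.
Third value: ×2 each step, so -3, -6, -12, -24 → -48.
Putting it together: (49 : 18 : -48).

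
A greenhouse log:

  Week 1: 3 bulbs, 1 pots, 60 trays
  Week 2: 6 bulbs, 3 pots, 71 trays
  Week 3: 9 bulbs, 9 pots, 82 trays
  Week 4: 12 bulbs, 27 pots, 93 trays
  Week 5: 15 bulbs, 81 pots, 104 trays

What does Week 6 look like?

18 bulbs, 243 pots, 115 trays

Bulbs: +3 each step; 3, 6, 9, 12, 15 → 18.
Pots — ×3 each step: 1, 3, 9, 27, 81 → 243.
Trays goes 60, 71, 82, 93, 104 → 115 (+11 each step).
Combining the parts gives 18 bulbs, 243 pots, 115 trays.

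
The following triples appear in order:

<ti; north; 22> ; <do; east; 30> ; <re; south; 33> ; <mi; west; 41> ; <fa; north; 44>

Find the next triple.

<sol; east; 52>

Note: ti, do, re, mi, fa → sol (runs through the solfège scale do→ti).
Direction: north, east, south, west, north → east (repeats north → east → south → west).
Third part: 22, 30, 33, 41, 44 → 52 (alternating steps +8, +3, +8, +3, …).
Putting it together: <sol; east; 52>.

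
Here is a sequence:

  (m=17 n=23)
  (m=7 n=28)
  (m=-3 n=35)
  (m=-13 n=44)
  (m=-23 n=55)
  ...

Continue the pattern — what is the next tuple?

(m=-33 n=68)

M — −10 each step: 17, 7, -3, -13, -23 → -33.
N — differences are 5, 7, 9, … (increasing by 2 each time): 23, 28, 35, 44, 55 → 68.
So the next tuple is (m=-33 n=68).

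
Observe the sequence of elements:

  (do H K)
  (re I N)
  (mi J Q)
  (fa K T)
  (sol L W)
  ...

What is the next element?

Note: runs through the solfège scale do→ti; do, re, mi, fa, sol → la.
First letter: letters move forward 1 place in the alphabet, so H, I, J, K, L → M.
For the second letter, letters move forward 3 places in the alphabet: K, N, Q, T, W → Z.
So the next element is (la M Z).

(la M Z)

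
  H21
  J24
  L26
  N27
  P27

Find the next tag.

R26

Letter — letters move forward 2 places in the alphabet: H, J, L, N, P → R.
Second component: differences are 3, 2, 1, … (decreasing by 1 each time); 21, 24, 26, 27, 27 → 26.
Putting it together: R26.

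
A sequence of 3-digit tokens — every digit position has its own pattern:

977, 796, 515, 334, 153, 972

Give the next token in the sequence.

First digit: −2 each step, mod 10, so 9, 7, 5, 3, 1, 9 → 7.
Second digit: +2 each step, mod 10; 7, 9, 1, 3, 5, 7 → 9.
Third digit: −1 each step, mod 10, so 7, 6, 5, 4, 3, 2 → 1.
Combining the parts gives 791.

791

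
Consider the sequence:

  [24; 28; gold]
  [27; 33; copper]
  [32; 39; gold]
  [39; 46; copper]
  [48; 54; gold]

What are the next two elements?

For the first value, differences are 3, 5, 7, … (increasing by 2 each time): 24, 27, 32, 39, 48 → 59 → 72.
For the second value, differences are 5, 6, 7, … (increasing by 1 each time): 28, 33, 39, 46, 54 → 63 → 73.
Metal: alternates gold ↔ copper; gold, copper, gold, copper, gold → copper → gold.
So the next two elements are [59; 63; copper] and [72; 73; gold].

[59; 63; copper], [72; 73; gold]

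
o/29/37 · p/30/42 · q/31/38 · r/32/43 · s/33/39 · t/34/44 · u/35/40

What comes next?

v/36/45

Letter: o, p, q, r, s, t, u → v (letters move forward 1 place in the alphabet).
For the second component, +1 each step: 29, 30, 31, 32, 33, 34, 35 → 36.
For the third component, alternating steps +5, −4, +5, −4, …: 37, 42, 38, 43, 39, 44, 40 → 45.
So the next tag is v/36/45.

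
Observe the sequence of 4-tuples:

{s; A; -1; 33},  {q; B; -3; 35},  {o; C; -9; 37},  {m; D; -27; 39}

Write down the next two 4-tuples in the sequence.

{k; E; -81; 41}, {i; F; -243; 43}

First letter — letters move back 2 places in the alphabet: s, q, o, m → k → i.
Second letter: letters move forward 1 place in the alphabet; A, B, C, D → E → F.
Third coordinate: ×3 each step; -1, -3, -9, -27 → -81 → -243.
Fourth coordinate goes 33, 35, 37, 39 → 41 → 43 (+2 each step).
Putting the parts together: {k; E; -81; 41} and then {i; F; -243; 43}.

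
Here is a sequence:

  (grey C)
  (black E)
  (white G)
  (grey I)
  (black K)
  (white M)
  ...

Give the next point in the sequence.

(grey O)

Shade: repeats grey → black → white, so grey, black, white, grey, black, white → grey.
Letter: C, E, G, I, K, M → O (letters move forward 2 places in the alphabet).
Combining the parts gives (grey O).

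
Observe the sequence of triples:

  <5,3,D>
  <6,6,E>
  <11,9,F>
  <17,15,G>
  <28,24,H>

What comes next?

First entry: 5, 6, 11, 17, 28 → 45 (each term is the sum of the two before it).
Second entry: each term is the sum of the two before it, so 3, 6, 9, 15, 24 → 39.
Letter: D, E, F, G, H → I (letters move forward 1 place in the alphabet).
So the next triple is <45,39,I>.

<45,39,I>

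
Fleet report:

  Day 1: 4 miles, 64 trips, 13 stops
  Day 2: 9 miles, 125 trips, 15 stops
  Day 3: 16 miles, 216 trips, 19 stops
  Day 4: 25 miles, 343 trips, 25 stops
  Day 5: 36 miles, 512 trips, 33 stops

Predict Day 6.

49 miles, 729 trips, 43 stops

Miles goes 4, 9, 16, 25, 36 → 49 (perfect squares: 2², 3², 4², …).
Trips goes 64, 125, 216, 343, 512 → 729 (perfect cubes: 4³, 5³, 6³, …).
Stops: 13, 15, 19, 25, 33 → 43 (differences are 2, 4, 6, … (increasing by 2 each time)).
Combining the parts gives 49 miles, 729 trips, 43 stops.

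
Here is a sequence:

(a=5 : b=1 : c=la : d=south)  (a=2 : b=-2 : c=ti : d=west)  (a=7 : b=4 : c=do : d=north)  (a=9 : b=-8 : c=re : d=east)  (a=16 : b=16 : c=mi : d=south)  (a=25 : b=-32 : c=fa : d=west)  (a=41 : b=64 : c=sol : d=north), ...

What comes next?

(a=66 : b=-128 : c=la : d=east)

A — each term is the sum of the two before it: 5, 2, 7, 9, 16, 25, 41 → 66.
B: ×(-2) each step; 1, -2, 4, -8, 16, -32, 64 → -128.
C: runs through the solfège scale do→ti; la, ti, do, re, mi, fa, sol → la.
D: repeats south → west → north → east, so south, west, north, east, south, west, north → east.
Putting it together: (a=66 : b=-128 : c=la : d=east).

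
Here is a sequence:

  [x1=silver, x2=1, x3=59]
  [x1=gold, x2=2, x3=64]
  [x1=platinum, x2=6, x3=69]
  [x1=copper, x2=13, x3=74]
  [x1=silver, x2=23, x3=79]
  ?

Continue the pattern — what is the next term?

X1 goes silver, gold, platinum, copper, silver → gold (repeats silver → gold → platinum → copper).
X2: 1, 2, 6, 13, 23 → 36 (differences are 1, 4, 7, … (increasing by 3 each time)).
X3: +5 each step; 59, 64, 69, 74, 79 → 84.
Combining the parts gives [x1=gold, x2=36, x3=84].

[x1=gold, x2=36, x3=84]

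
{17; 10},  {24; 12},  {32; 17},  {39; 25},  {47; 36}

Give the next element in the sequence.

First part: alternating steps +7, +8, +7, +8, …; 17, 24, 32, 39, 47 → 54.
Second part: 10, 12, 17, 25, 36 → 50 (differences are 2, 5, 8, … (increasing by 3 each time)).
Combining the parts gives {54; 50}.

{54; 50}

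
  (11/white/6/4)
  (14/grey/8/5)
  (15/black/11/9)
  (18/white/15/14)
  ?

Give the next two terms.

(19/grey/20/23), (22/black/26/37)

First entry: alternating steps +3, +1, +3, +1, …, so 11, 14, 15, 18 → 19 → 22.
Shade goes white, grey, black, white → grey → black (repeats white → grey → black).
Third entry — differences are 2, 3, 4, … (increasing by 1 each time): 6, 8, 11, 15 → 20 → 26.
Fourth entry: each term is the sum of the two before it, so 4, 5, 9, 14 → 23 → 37.
So the next two terms are (19/grey/20/23) and (22/black/26/37).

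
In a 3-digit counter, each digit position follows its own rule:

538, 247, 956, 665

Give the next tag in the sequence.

374

For the first digit, −3 each step, mod 10: 5, 2, 9, 6 → 3.
Second digit: +1 each step, mod 10, so 3, 4, 5, 6 → 7.
Third digit: −1 each step, mod 10, so 8, 7, 6, 5 → 4.
Combining the parts gives 374.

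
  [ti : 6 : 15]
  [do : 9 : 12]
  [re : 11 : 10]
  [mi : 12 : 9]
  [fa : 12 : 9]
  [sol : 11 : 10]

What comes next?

Note goes ti, do, re, mi, fa, sol → la (runs through the solfège scale do→ti).
Second coordinate goes 6, 9, 11, 12, 12, 11 → 9 (differences are 3, 2, 1, … (decreasing by 1 each time)).
For the third coordinate, together with the second coordinate always sums to 21: 15, 12, 10, 9, 9, 10 → 12.
Putting it together: [la : 9 : 12].

[la : 9 : 12]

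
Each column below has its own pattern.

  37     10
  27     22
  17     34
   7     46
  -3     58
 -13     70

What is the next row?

-23  82

First component goes 37, 27, 17, 7, -3, -13 → -23 (−10 each step).
Second component: 10, 22, 34, 46, 58, 70 → 82 (+12 each step).
Combining the parts gives -23  82.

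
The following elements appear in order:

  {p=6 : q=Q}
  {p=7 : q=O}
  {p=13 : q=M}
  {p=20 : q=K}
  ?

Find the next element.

P — each term is the sum of the two before it: 6, 7, 13, 20 → 33.
For the q, letters move back 2 places in the alphabet: Q, O, M, K → I.
So the next element is {p=33 : q=I}.

{p=33 : q=I}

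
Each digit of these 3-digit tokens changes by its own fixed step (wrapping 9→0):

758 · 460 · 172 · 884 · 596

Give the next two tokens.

First digit: 7, 4, 1, 8, 5 → 2 → 9 (−3 each step, mod 10).
For the second digit, +1 each step, mod 10: 5, 6, 7, 8, 9 → 0 → 1.
Third digit — +2 each step, mod 10: 8, 0, 2, 4, 6 → 8 → 0.
Putting the parts together: 208 and then 910.

208 then 910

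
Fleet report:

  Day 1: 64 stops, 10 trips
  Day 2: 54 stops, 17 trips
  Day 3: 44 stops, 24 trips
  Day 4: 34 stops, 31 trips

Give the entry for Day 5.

Stops goes 64, 54, 44, 34 → 24 (−10 each step).
Trips goes 10, 17, 24, 31 → 38 (+7 each step).
So the next line is 24 stops, 38 trips.

24 stops, 38 trips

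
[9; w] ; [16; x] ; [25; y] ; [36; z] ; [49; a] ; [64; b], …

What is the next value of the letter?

c

Letter goes w, x, y, z, a, b → c (letters move forward 1 place in the alphabet, wrapping Z→A).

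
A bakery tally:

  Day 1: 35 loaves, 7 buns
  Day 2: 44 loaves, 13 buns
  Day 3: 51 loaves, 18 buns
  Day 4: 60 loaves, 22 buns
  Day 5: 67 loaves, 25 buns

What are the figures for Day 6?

Loaves: alternating steps +9, +7, +9, +7, …; 35, 44, 51, 60, 67 → 76.
Buns — differences are 6, 5, 4, … (decreasing by 1 each time): 7, 13, 18, 22, 25 → 27.
Combining the parts gives 76 loaves, 27 buns.

76 loaves, 27 buns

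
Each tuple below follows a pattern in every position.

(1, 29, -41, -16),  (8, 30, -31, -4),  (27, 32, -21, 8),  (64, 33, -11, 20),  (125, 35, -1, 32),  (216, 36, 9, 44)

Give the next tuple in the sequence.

First part goes 1, 8, 27, 64, 125, 216 → 343 (perfect cubes: 1³, 2³, 3³, …).
Second part: alternating steps +1, +2, +1, +2, …; 29, 30, 32, 33, 35, 36 → 38.
Third part: -41, -31, -21, -11, -1, 9 → 19 (+10 each step).
Fourth part: +12 each step; -16, -4, 8, 20, 32, 44 → 56.
Putting it together: (343, 38, 19, 56).

(343, 38, 19, 56)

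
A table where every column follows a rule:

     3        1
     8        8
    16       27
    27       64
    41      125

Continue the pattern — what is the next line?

First component goes 3, 8, 16, 27, 41 → 58 (differences are 5, 8, 11, … (increasing by 3 each time)).
Second component: 1, 8, 27, 64, 125 → 216 (perfect cubes: 1³, 2³, 3³, …).
Putting it together: 58  216.

58  216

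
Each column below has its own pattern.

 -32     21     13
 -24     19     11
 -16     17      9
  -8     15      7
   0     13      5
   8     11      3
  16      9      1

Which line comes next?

First component: -32, -24, -16, -8, 0, 8, 16 → 24 (+8 each step).
Second component — −2 each step: 21, 19, 17, 15, 13, 11, 9 → 7.
Third component: −2 each step, so 13, 11, 9, 7, 5, 3, 1 → -1.
Putting it together: 24  7  -1.

24  7  -1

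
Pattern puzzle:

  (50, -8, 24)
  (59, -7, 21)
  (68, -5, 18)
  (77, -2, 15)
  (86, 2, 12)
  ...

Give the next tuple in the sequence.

(95, 7, 9)

For the first slot, +9 each step: 50, 59, 68, 77, 86 → 95.
Second slot — differences are 1, 2, 3, … (increasing by 1 each time): -8, -7, -5, -2, 2 → 7.
Third slot: −3 each step, so 24, 21, 18, 15, 12 → 9.
Combining the parts gives (95, 7, 9).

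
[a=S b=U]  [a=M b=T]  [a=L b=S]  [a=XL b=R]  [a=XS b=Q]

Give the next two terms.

A — runs through clothing sizes XS→XL: S, M, L, XL, XS → S → M.
For the b, letters move back 1 place in the alphabet: U, T, S, R, Q → P → O.
Putting the parts together: [a=S b=P] and then [a=M b=O].

[a=S b=P], [a=M b=O]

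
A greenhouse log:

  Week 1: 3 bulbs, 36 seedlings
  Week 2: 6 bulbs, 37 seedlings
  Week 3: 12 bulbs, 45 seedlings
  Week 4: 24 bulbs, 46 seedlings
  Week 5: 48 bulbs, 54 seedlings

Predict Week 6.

96 bulbs, 55 seedlings

Bulbs: 3, 6, 12, 24, 48 → 96 (×2 each step).
Seedlings: 36, 37, 45, 46, 54 → 55 (alternating steps +1, +8, +1, +8, …).
So the next record is 96 bulbs, 55 seedlings.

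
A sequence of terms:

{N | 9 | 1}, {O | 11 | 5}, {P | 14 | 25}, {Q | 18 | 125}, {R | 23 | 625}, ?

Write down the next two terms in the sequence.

Letter — letters move forward 1 place in the alphabet: N, O, P, Q, R → S → T.
For the second entry, differences are 2, 3, 4, … (increasing by 1 each time): 9, 11, 14, 18, 23 → 29 → 36.
For the third entry, ×5 each step: 1, 5, 25, 125, 625 → 3125 → 15625.
Putting the parts together: {S | 29 | 3125} and then {T | 36 | 15625}.

{S | 29 | 3125}, {T | 36 | 15625}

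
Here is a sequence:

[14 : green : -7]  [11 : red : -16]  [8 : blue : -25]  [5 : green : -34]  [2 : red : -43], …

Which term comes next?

First entry — −3 each step: 14, 11, 8, 5, 2 → -1.
Colour goes green, red, blue, green, red → blue (repeats green → red → blue).
Third entry: -7, -16, -25, -34, -43 → -52 (−9 each step).
So the next term is [-1 : blue : -52].

[-1 : blue : -52]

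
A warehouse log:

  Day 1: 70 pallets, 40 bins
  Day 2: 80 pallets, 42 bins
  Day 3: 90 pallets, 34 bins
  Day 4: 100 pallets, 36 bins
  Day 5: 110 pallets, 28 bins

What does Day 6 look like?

Pallets: 70, 80, 90, 100, 110 → 120 (+10 each step).
For the bins, alternating steps +2, −8, +2, −8, …: 40, 42, 34, 36, 28 → 30.
So the next line is 120 pallets, 30 bins.

120 pallets, 30 bins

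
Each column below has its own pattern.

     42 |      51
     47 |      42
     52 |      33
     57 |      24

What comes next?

62  15

First component: 42, 47, 52, 57 → 62 (+5 each step).
Second component: −9 each step, so 51, 42, 33, 24 → 15.
So the next line is 62  15.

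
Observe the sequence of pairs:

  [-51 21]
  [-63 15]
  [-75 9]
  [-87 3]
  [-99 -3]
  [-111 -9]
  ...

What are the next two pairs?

For the first value, −12 each step: -51, -63, -75, -87, -99, -111 → -123 → -135.
Second value: −6 each step, so 21, 15, 9, 3, -3, -9 → -15 → -21.
So the next two pairs are [-123 -15] and [-135 -21].

[-123 -15], [-135 -21]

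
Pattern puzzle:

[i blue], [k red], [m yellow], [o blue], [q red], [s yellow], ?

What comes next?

Letter: letters move forward 2 places in the alphabet, so i, k, m, o, q, s → u.
Colour: repeats blue → red → yellow; blue, red, yellow, blue, red, yellow → blue.
Combining the parts gives [u blue].

[u blue]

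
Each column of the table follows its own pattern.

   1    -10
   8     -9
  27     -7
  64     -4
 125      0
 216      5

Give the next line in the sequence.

First component: perfect cubes: 1³, 2³, 3³, …; 1, 8, 27, 64, 125, 216 → 343.
Second component — differences are 1, 2, 3, … (increasing by 1 each time): -10, -9, -7, -4, 0, 5 → 11.
Combining the parts gives 343  11.

343  11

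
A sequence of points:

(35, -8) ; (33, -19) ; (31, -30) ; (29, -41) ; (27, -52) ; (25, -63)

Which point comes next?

First entry: −2 each step, so 35, 33, 31, 29, 27, 25 → 23.
Second entry — −11 each step: -8, -19, -30, -41, -52, -63 → -74.
Combining the parts gives (23, -74).

(23, -74)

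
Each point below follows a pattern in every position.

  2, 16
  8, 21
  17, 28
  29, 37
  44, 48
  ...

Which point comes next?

62, 61

First component: differences are 6, 9, 12, … (increasing by 3 each time), so 2, 8, 17, 29, 44 → 62.
Second component: 16, 21, 28, 37, 48 → 61 (differences are 5, 7, 9, … (increasing by 2 each time)).
Combining the parts gives 62, 61.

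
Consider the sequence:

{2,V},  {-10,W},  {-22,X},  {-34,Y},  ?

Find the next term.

{-46,Z}

First entry: 2, -10, -22, -34 → -46 (−12 each step).
Letter — letters move forward 1 place in the alphabet: V, W, X, Y → Z.
So the next term is {-46,Z}.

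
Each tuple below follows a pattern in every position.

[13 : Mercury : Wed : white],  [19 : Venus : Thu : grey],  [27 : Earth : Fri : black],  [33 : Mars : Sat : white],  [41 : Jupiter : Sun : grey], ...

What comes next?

First slot: alternating steps +6, +8, +6, +8, …; 13, 19, 27, 33, 41 → 47.
Planet — runs through the planets Mercury→Neptune: Mercury, Venus, Earth, Mars, Jupiter → Saturn.
For the day, runs through the weekdays Mon→Sun: Wed, Thu, Fri, Sat, Sun → Mon.
Shade — repeats white → grey → black: white, grey, black, white, grey → black.
Combining the parts gives [47 : Saturn : Mon : black].

[47 : Saturn : Mon : black]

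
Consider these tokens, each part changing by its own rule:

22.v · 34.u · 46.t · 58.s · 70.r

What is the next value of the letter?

Letter — letters move back 1 place in the alphabet: v, u, t, s, r → q.

q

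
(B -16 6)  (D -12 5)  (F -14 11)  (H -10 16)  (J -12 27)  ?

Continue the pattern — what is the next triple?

(L -8 43)

Letter: letters move forward 2 places in the alphabet, so B, D, F, H, J → L.
For the second entry, alternating steps +4, −2, +4, −2, …: -16, -12, -14, -10, -12 → -8.
Third entry: each term is the sum of the two before it; 6, 5, 11, 16, 27 → 43.
Combining the parts gives (L -8 43).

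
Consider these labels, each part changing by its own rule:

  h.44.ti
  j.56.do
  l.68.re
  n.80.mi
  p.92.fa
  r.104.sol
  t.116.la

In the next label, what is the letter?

Letter — letters move forward 2 places in the alphabet: h, j, l, n, p, r, t → v.

v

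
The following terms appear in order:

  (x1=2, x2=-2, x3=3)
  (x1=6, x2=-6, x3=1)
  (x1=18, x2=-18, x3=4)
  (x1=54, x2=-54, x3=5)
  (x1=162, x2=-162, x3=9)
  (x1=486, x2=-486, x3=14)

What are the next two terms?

(x1=1458, x2=-1458, x3=23), (x1=4374, x2=-4374, x3=37)

X1: ×3 each step, so 2, 6, 18, 54, 162, 486 → 1458 → 4374.
X2: -2, -6, -18, -54, -162, -486 → -1458 → -4374 (×3 each step).
X3: each term is the sum of the two before it; 3, 1, 4, 5, 9, 14 → 23 → 37.
So the next two terms are (x1=1458, x2=-1458, x3=23) and (x1=4374, x2=-4374, x3=37).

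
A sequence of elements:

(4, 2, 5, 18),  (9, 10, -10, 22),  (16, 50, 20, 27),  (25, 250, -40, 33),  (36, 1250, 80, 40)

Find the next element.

First component: perfect squares: 2², 3², 4², …, so 4, 9, 16, 25, 36 → 49.
Second component: 2, 10, 50, 250, 1250 → 6250 (×5 each step).
Third component: 5, -10, 20, -40, 80 → -160 (×(-2) each step).
Fourth component — differences are 4, 5, 6, … (increasing by 1 each time): 18, 22, 27, 33, 40 → 48.
Combining the parts gives (49, 6250, -160, 48).

(49, 6250, -160, 48)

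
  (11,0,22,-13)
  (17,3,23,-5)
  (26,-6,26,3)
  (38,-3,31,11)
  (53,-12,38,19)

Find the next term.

First component goes 11, 17, 26, 38, 53 → 71 (differences are 6, 9, 12, … (increasing by 3 each time)).
Second component: 0, 3, -6, -3, -12 → -9 (alternating steps +3, −9, +3, −9, …).
Third component — differences are 1, 3, 5, … (increasing by 2 each time): 22, 23, 26, 31, 38 → 47.
Fourth component: -13, -5, 3, 11, 19 → 27 (+8 each step).
Combining the parts gives (71,-9,47,27).

(71,-9,47,27)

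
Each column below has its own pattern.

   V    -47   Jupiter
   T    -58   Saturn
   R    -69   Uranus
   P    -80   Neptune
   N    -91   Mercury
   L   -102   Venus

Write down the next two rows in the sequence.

Letter: V, T, R, P, N, L → J → H (letters move back 2 places in the alphabet).
Second component — −11 each step: -47, -58, -69, -80, -91, -102 → -113 → -124.
For the planet, runs through the planets Mercury→Neptune: Jupiter, Saturn, Uranus, Neptune, Mercury, Venus → Earth → Mars.
Putting the parts together: J  -113  Earth and then H  -124  Mars.

J  -113  Earth; H  -124  Mars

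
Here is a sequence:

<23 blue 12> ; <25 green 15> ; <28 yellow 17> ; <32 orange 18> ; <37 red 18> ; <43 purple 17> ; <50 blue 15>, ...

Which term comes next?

First entry: 23, 25, 28, 32, 37, 43, 50 → 58 (differences are 2, 3, 4, … (increasing by 1 each time)).
Colour goes blue, green, yellow, orange, red, purple, blue → green (repeats blue → green → yellow → orange → red → purple).
Third entry goes 12, 15, 17, 18, 18, 17, 15 → 12 (differences are 3, 2, 1, … (decreasing by 1 each time)).
Combining the parts gives <58 green 12>.

<58 green 12>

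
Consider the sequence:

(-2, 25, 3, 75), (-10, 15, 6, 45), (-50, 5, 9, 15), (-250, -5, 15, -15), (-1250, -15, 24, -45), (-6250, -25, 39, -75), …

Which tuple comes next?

(-31250, -35, 63, -105)

First value: -2, -10, -50, -250, -1250, -6250 → -31250 (×5 each step).
Second value: −10 each step; 25, 15, 5, -5, -15, -25 → -35.
For the third value, each term is the sum of the two before it: 3, 6, 9, 15, 24, 39 → 63.
Fourth value — always 3 × the second value: 75, 45, 15, -15, -45, -75 → -105.
Combining the parts gives (-31250, -35, 63, -105).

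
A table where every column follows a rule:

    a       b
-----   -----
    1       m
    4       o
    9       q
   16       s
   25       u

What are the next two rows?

For the column a, perfect squares: 1², 2², 3², …: 1, 4, 9, 16, 25 → 36 → 49.
Column b: letters move forward 2 places in the alphabet, so m, o, q, s, u → w → y.
Putting the parts together: 36  w and then 49  y.

36  w; 49  y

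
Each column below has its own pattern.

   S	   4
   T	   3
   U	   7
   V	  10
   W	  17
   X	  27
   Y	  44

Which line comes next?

Z  71

Letter goes S, T, U, V, W, X, Y → Z (letters move forward 1 place in the alphabet).
Second component: each term is the sum of the two before it, so 4, 3, 7, 10, 17, 27, 44 → 71.
Combining the parts gives Z  71.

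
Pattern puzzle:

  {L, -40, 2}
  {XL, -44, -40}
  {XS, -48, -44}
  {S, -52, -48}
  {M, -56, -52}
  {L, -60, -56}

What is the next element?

{XL, -64, -60}

Size: repeats L → XL → XS → S → M, so L, XL, XS, S, M, L → XL.
Second part goes -40, -44, -48, -52, -56, -60 → -64 (−4 each step).
Third part goes 2, -40, -44, -48, -52, -56 → -60 (always the previous value of the second part).
So the next element is {XL, -64, -60}.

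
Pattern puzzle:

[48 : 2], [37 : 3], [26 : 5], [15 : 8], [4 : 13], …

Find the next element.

First part goes 48, 37, 26, 15, 4 → -7 (−11 each step).
Second part: each term is the sum of the two before it, so 2, 3, 5, 8, 13 → 21.
So the next element is [-7 : 21].

[-7 : 21]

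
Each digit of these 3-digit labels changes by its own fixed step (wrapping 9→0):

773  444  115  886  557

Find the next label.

First digit: −3 each step, mod 10, so 7, 4, 1, 8, 5 → 2.
Second digit: −3 each step, mod 10; 7, 4, 1, 8, 5 → 2.
Third digit: 3, 4, 5, 6, 7 → 8 (+1 each step, mod 10).
So the next label is 228.

228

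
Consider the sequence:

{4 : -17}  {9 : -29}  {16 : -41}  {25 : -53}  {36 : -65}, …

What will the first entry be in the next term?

49

First entry — perfect squares: 2², 3², 4², …: 4, 9, 16, 25, 36 → 49.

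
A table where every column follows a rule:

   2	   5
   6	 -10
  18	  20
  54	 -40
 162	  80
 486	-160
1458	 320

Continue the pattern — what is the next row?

4374  -640

First component: ×3 each step; 2, 6, 18, 54, 162, 486, 1458 → 4374.
Second component: 5, -10, 20, -40, 80, -160, 320 → -640 (×(-2) each step).
Combining the parts gives 4374  -640.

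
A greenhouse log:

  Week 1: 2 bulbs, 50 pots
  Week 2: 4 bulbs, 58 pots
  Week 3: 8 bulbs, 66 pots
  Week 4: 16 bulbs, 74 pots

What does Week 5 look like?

32 bulbs, 82 pots

Bulbs — ×2 each step: 2, 4, 8, 16 → 32.
For the pots, +8 each step: 50, 58, 66, 74 → 82.
Putting it together: 32 bulbs, 82 pots.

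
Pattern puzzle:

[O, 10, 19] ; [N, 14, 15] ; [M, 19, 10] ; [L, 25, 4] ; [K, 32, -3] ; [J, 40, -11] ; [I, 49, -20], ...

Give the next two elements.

Letter — letters move back 1 place in the alphabet: O, N, M, L, K, J, I → H → G.
Second part: 10, 14, 19, 25, 32, 40, 49 → 59 → 70 (differences are 4, 5, 6, … (increasing by 1 each time)).
Third part goes 19, 15, 10, 4, -3, -11, -20 → -30 → -41 (together with the second part always sums to 29).
Putting the parts together: [H, 59, -30] and then [G, 70, -41].

[H, 59, -30], [G, 70, -41]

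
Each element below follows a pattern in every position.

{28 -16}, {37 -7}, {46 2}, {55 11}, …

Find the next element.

First coordinate: +9 each step, so 28, 37, 46, 55 → 64.
For the second coordinate, +9 each step: -16, -7, 2, 11 → 20.
Combining the parts gives {64 20}.

{64 20}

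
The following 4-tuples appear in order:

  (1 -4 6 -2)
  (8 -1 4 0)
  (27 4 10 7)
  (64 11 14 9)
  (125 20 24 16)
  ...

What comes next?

(216 31 38 18)

First part: 1, 8, 27, 64, 125 → 216 (perfect cubes: 1³, 2³, 3³, …).
For the second part, differences are 3, 5, 7, … (increasing by 2 each time): -4, -1, 4, 11, 20 → 31.
For the third part, each term is the sum of the two before it: 6, 4, 10, 14, 24 → 38.
Fourth part: alternating steps +2, +7, +2, +7, …, so -2, 0, 7, 9, 16 → 18.
So the next 4-tuple is (216 31 38 18).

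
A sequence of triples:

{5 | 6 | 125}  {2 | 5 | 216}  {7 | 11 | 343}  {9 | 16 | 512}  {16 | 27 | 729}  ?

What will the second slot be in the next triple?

43

First slot: each term is the sum of the two before it; 5, 2, 7, 9, 16 → 25.
Second slot goes 6, 5, 11, 16, 27 → 43 (each term is the sum of the two before it).
Third slot: 125, 216, 343, 512, 729 → 1000 (perfect cubes: 5³, 6³, 7³, …).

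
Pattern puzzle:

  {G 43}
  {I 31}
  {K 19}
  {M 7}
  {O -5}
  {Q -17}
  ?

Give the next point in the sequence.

For the letter, letters move forward 2 places in the alphabet: G, I, K, M, O, Q → S.
Second component: −12 each step, so 43, 31, 19, 7, -5, -17 → -29.
Putting it together: {S -29}.

{S -29}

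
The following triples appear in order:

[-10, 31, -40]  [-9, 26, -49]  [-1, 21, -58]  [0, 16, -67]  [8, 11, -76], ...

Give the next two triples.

For the first coordinate, alternating steps +1, +8, +1, +8, …: -10, -9, -1, 0, 8 → 9 → 17.
Second coordinate: −5 each step, so 31, 26, 21, 16, 11 → 6 → 1.
Third coordinate: −9 each step; -40, -49, -58, -67, -76 → -85 → -94.
Putting the parts together: [9, 6, -85] and then [17, 1, -94].

[9, 6, -85], [17, 1, -94]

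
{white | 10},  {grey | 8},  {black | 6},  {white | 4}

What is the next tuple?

Shade: repeats white → grey → black; white, grey, black, white → grey.
Second part: 10, 8, 6, 4 → 2 (−2 each step).
So the next tuple is {grey | 2}.

{grey | 2}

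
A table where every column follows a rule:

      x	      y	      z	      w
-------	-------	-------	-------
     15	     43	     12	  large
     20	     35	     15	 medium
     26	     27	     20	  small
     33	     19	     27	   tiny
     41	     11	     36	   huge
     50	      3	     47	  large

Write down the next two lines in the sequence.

60  -5  60  medium; 71  -13  75  small

Column x: differences are 5, 6, 7, … (increasing by 1 each time), so 15, 20, 26, 33, 41, 50 → 60 → 71.
Column y — −8 each step: 43, 35, 27, 19, 11, 3 → -5 → -13.
Column z: differences are 3, 5, 7, … (increasing by 2 each time); 12, 15, 20, 27, 36, 47 → 60 → 75.
For the column w, repeats large → medium → small → tiny → huge: large, medium, small, tiny, huge, large → medium → small.
Putting the parts together: 60  -5  60  medium and then 71  -13  75  small.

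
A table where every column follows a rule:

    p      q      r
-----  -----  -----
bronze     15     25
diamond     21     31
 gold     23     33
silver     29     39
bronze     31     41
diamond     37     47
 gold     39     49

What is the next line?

Column p: repeats bronze → diamond → gold → silver, so bronze, diamond, gold, silver, bronze, diamond, gold → silver.
For the column q, alternating steps +6, +2, +6, +2, …: 15, 21, 23, 29, 31, 37, 39 → 45.
Column r — always 10 more than the column q: 25, 31, 33, 39, 41, 47, 49 → 55.
Putting it together: silver  45  55.

silver  45  55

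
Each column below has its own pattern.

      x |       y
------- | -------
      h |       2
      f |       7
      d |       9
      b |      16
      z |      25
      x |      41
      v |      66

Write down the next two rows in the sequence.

t  107; r  173

For the column x, letters move back 2 places in the alphabet, wrapping A→Z: h, f, d, b, z, x, v → t → r.
Column y: 2, 7, 9, 16, 25, 41, 66 → 107 → 173 (each term is the sum of the two before it).
So the next two rows are t  107 and r  173.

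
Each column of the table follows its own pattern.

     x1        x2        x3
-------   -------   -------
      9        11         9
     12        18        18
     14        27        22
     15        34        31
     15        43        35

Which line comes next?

Column x1 goes 9, 12, 14, 15, 15 → 14 (differences are 3, 2, 1, … (decreasing by 1 each time)).
Column x2 — alternating steps +7, +9, +7, +9, …: 11, 18, 27, 34, 43 → 50.
For the column x3, alternating steps +9, +4, +9, +4, …: 9, 18, 22, 31, 35 → 44.
Putting it together: 14  50  44.

14  50  44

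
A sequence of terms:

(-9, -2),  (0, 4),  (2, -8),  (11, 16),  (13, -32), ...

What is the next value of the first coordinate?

First coordinate: -9, 0, 2, 11, 13 → 22 (alternating steps +9, +2, +9, +2, …).
Second coordinate: -2, 4, -8, 16, -32 → 64 (×(-2) each step).

22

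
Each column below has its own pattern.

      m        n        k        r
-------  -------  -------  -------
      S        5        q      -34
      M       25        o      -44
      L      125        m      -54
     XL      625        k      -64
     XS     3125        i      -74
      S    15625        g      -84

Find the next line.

M  78125  e  -94

Column m — repeats S → M → L → XL → XS: S, M, L, XL, XS, S → M.
Column n — ×5 each step: 5, 25, 125, 625, 3125, 15625 → 78125.
Column k goes q, o, m, k, i, g → e (letters move back 2 places in the alphabet).
Column r: -34, -44, -54, -64, -74, -84 → -94 (−10 each step).
Combining the parts gives M  78125  e  -94.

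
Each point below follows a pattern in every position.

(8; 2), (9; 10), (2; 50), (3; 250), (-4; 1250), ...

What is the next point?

(-3; 6250)

First entry: alternating steps +1, −7, +1, −7, …, so 8, 9, 2, 3, -4 → -3.
Second entry: 2, 10, 50, 250, 1250 → 6250 (×5 each step).
Putting it together: (-3; 6250).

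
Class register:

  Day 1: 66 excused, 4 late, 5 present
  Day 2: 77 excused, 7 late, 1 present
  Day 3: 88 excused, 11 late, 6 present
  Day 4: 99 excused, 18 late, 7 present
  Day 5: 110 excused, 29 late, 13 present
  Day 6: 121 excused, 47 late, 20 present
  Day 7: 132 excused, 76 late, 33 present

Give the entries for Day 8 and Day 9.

143 excused, 123 late, 53 present; 154 excused, 199 late, 86 present

Excused: +11 each step, so 66, 77, 88, 99, 110, 121, 132 → 143 → 154.
For the late, each term is the sum of the two before it: 4, 7, 11, 18, 29, 47, 76 → 123 → 199.
For the present, each term is the sum of the two before it: 5, 1, 6, 7, 13, 20, 33 → 53 → 86.
Putting the parts together: 143 excused, 123 late, 53 present and then 154 excused, 199 late, 86 present.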